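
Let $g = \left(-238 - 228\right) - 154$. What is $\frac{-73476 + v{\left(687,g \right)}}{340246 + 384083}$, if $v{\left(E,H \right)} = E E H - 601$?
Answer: $- \frac{292694857}{724329} \approx -404.09$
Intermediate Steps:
$g = -620$ ($g = -466 - 154 = -620$)
$v{\left(E,H \right)} = -601 + H E^{2}$ ($v{\left(E,H \right)} = E^{2} H - 601 = H E^{2} - 601 = -601 + H E^{2}$)
$\frac{-73476 + v{\left(687,g \right)}}{340246 + 384083} = \frac{-73476 - \left(601 + 620 \cdot 687^{2}\right)}{340246 + 384083} = \frac{-73476 - 292621381}{724329} = \left(-73476 - 292621381\right) \frac{1}{724329} = \left(-292694857\right) \frac{1}{724329} = - \frac{292694857}{724329}$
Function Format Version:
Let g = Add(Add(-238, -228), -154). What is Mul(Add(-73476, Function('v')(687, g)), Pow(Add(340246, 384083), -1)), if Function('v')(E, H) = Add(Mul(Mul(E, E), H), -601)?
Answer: Rational(-292694857, 724329) ≈ -404.09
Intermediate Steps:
g = -620 (g = Add(-466, -154) = -620)
Function('v')(E, H) = Add(-601, Mul(H, Pow(E, 2))) (Function('v')(E, H) = Add(Mul(Pow(E, 2), H), -601) = Add(Mul(H, Pow(E, 2)), -601) = Add(-601, Mul(H, Pow(E, 2))))
Mul(Add(-73476, Function('v')(687, g)), Pow(Add(340246, 384083), -1)) = Mul(Add(-73476, Add(-601, Mul(-620, Pow(687, 2)))), Pow(Add(340246, 384083), -1)) = Mul(Add(-73476, Add(-601, Mul(-620, 471969))), Pow(724329, -1)) = Mul(Add(-73476, Add(-601, -292620780)), Rational(1, 724329)) = Mul(Add(-73476, -292621381), Rational(1, 724329)) = Mul(-292694857, Rational(1, 724329)) = Rational(-292694857, 724329)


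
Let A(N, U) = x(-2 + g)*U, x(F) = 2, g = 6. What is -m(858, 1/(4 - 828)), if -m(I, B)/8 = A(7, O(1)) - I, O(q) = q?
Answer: -6848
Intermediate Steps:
A(N, U) = 2*U
m(I, B) = -16 + 8*I (m(I, B) = -8*(2*1 - I) = -8*(2 - I) = -16 + 8*I)
-m(858, 1/(4 - 828)) = -(-16 + 8*858) = -(-16 + 6864) = -1*6848 = -6848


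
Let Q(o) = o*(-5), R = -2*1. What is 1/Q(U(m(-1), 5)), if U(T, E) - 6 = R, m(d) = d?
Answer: -1/20 ≈ -0.050000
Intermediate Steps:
R = -2
U(T, E) = 4 (U(T, E) = 6 - 2 = 4)
Q(o) = -5*o
1/Q(U(m(-1), 5)) = 1/(-5*4) = 1/(-20) = -1/20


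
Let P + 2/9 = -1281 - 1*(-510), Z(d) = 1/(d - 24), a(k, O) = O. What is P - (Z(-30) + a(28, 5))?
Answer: -41915/54 ≈ -776.20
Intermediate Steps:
Z(d) = 1/(-24 + d)
P = -6941/9 (P = -2/9 + (-1281 - 1*(-510)) = -2/9 + (-1281 + 510) = -2/9 - 771 = -6941/9 ≈ -771.22)
P - (Z(-30) + a(28, 5)) = -6941/9 - (1/(-24 - 30) + 5) = -6941/9 - (1/(-54) + 5) = -6941/9 - (-1/54 + 5) = -6941/9 - 1*269/54 = -6941/9 - 269/54 = -41915/54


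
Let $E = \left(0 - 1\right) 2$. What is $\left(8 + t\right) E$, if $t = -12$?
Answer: $8$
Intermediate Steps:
$E = -2$ ($E = \left(-1\right) 2 = -2$)
$\left(8 + t\right) E = \left(8 - 12\right) \left(-2\right) = \left(-4\right) \left(-2\right) = 8$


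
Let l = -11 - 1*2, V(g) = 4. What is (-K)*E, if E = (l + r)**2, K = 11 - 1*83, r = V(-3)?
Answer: 5832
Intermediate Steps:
l = -13 (l = -11 - 2 = -13)
r = 4
K = -72 (K = 11 - 83 = -72)
E = 81 (E = (-13 + 4)**2 = (-9)**2 = 81)
(-K)*E = -1*(-72)*81 = 72*81 = 5832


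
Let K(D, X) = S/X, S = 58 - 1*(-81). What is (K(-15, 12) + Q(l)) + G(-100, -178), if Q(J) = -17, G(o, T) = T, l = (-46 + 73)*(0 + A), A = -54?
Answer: -2201/12 ≈ -183.42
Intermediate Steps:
l = -1458 (l = (-46 + 73)*(0 - 54) = 27*(-54) = -1458)
S = 139 (S = 58 + 81 = 139)
K(D, X) = 139/X
(K(-15, 12) + Q(l)) + G(-100, -178) = (139/12 - 17) - 178 = -65/12 - 178 = -2201/12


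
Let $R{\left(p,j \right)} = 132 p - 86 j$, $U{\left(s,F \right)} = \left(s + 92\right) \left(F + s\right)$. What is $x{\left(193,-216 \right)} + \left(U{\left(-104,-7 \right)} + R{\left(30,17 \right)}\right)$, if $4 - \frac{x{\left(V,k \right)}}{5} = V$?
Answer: $2885$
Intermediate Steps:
$U{\left(s,F \right)} = \left(92 + s\right) \left(F + s\right)$
$x{\left(V,k \right)} = 20 - 5 V$
$R{\left(p,j \right)} = - 86 j + 132 p$
$x{\left(193,-216 \right)} + \left(U{\left(-104,-7 \right)} + R{\left(30,17 \right)}\right) = \left(20 - 965\right) + \left(\left(\left(-104\right)^{2} + 92 \left(-7\right) + 92 \left(-104\right) - -728\right) + \left(\left(-86\right) 17 + 132 \cdot 30\right)\right) = \left(20 - 965\right) + \left(\left(10816 - 644 - 9568 + 728\right) + \left(-1462 + 3960\right)\right) = -945 + \left(1332 + 2498\right) = -945 + 3830 = 2885$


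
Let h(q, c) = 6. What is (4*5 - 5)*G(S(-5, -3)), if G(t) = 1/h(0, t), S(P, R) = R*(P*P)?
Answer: 5/2 ≈ 2.5000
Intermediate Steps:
S(P, R) = R*P²
G(t) = ⅙ (G(t) = 1/6 = ⅙)
(4*5 - 5)*G(S(-5, -3)) = (4*5 - 5)*(⅙) = (20 - 5)*(⅙) = 15*(⅙) = 5/2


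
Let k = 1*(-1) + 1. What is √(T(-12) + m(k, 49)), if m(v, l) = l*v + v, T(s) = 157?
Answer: √157 ≈ 12.530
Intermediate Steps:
k = 0 (k = -1 + 1 = 0)
m(v, l) = v + l*v
√(T(-12) + m(k, 49)) = √(157 + 0*(1 + 49)) = √(157 + 0*50) = √(157 + 0) = √157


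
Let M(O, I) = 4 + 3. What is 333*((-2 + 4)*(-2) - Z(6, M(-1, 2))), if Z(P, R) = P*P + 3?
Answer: -14319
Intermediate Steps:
M(O, I) = 7
Z(P, R) = 3 + P² (Z(P, R) = P² + 3 = 3 + P²)
333*((-2 + 4)*(-2) - Z(6, M(-1, 2))) = 333*((-2 + 4)*(-2) - (3 + 6²)) = 333*(2*(-2) - (3 + 36)) = 333*(-4 - 1*39) = 333*(-4 - 39) = 333*(-43) = -14319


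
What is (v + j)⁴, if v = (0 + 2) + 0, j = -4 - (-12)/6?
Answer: 0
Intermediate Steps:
j = -2 (j = -4 - (-12)/6 = -4 - 3*(-⅔) = -4 + 2 = -2)
v = 2 (v = 2 + 0 = 2)
(v + j)⁴ = (2 - 2)⁴ = 0⁴ = 0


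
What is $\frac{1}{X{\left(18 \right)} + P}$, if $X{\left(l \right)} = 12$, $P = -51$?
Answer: $- \frac{1}{39} \approx -0.025641$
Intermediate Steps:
$\frac{1}{X{\left(18 \right)} + P} = \frac{1}{12 - 51} = \frac{1}{-39} = - \frac{1}{39}$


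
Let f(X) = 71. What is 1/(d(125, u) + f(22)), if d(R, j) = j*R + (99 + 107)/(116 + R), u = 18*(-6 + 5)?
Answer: -241/524933 ≈ -0.00045911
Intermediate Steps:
u = -18 (u = 18*(-1) = -18)
d(R, j) = 206/(116 + R) + R*j (d(R, j) = R*j + 206/(116 + R) = 206/(116 + R) + R*j)
1/(d(125, u) + f(22)) = 1/((206 - 18*125² + 116*125*(-18))/(116 + 125) + 71) = 1/((206 - 18*15625 - 261000)/241 + 71) = 1/((206 - 281250 - 261000)/241 + 71) = 1/((1/241)*(-542044) + 71) = 1/(-542044/241 + 71) = 1/(-524933/241) = -241/524933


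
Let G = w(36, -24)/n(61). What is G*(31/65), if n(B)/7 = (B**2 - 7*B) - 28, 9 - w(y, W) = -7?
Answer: 248/743015 ≈ 0.00033378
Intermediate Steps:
w(y, W) = 16 (w(y, W) = 9 - 1*(-7) = 9 + 7 = 16)
n(B) = -196 - 49*B + 7*B**2 (n(B) = 7*((B**2 - 7*B) - 28) = 7*(-28 + B**2 - 7*B) = -196 - 49*B + 7*B**2)
G = 8/11431 (G = 16/(-196 - 49*61 + 7*61**2) = 16/(-196 - 2989 + 7*3721) = 16/(-196 - 2989 + 26047) = 16/22862 = 16*(1/22862) = 8/11431 ≈ 0.00069985)
G*(31/65) = 8*(31/65)/11431 = 8*(31*(1/65))/11431 = (8/11431)*(31/65) = 248/743015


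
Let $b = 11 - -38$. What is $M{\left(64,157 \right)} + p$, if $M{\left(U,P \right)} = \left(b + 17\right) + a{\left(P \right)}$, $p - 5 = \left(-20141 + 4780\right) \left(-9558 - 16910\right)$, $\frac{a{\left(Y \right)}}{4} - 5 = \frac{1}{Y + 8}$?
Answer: $\frac{67084881439}{165} \approx 4.0658 \cdot 10^{8}$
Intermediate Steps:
$a{\left(Y \right)} = 20 + \frac{4}{8 + Y}$ ($a{\left(Y \right)} = 20 + \frac{4}{Y + 8} = 20 + \frac{4}{8 + Y}$)
$p = 406574953$ ($p = 5 + \left(-20141 + 4780\right) \left(-9558 - 16910\right) = 5 - -406574948 = 5 + 406574948 = 406574953$)
$b = 49$ ($b = 11 + 38 = 49$)
$M{\left(U,P \right)} = 66 + \frac{4 \left(41 + 5 P\right)}{8 + P}$ ($M{\left(U,P \right)} = \left(49 + 17\right) + \frac{4 \left(41 + 5 P\right)}{8 + P} = 66 + \frac{4 \left(41 + 5 P\right)}{8 + P}$)
$M{\left(64,157 \right)} + p = \frac{2 \left(346 + 43 \cdot 157\right)}{8 + 157} + 406574953 = \frac{2 \left(346 + 6751\right)}{165} + 406574953 = 2 \cdot \frac{1}{165} \cdot 7097 + 406574953 = \frac{14194}{165} + 406574953 = \frac{67084881439}{165}$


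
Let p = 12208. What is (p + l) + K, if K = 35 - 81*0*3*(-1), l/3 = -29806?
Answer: -77175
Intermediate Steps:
l = -89418 (l = 3*(-29806) = -89418)
K = 35 (K = 35 - 0*(-1) = 35 - 81*0 = 35 + 0 = 35)
(p + l) + K = (12208 - 89418) + 35 = -77210 + 35 = -77175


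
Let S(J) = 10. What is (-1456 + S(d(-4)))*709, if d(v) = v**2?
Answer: -1025214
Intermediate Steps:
(-1456 + S(d(-4)))*709 = (-1456 + 10)*709 = -1446*709 = -1025214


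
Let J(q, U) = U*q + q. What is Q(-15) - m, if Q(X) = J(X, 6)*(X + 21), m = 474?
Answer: -1104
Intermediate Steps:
J(q, U) = q + U*q
Q(X) = 7*X*(21 + X) (Q(X) = (X*(1 + 6))*(X + 21) = (X*7)*(21 + X) = (7*X)*(21 + X) = 7*X*(21 + X))
Q(-15) - m = 7*(-15)*(21 - 15) - 1*474 = 7*(-15)*6 - 474 = -630 - 474 = -1104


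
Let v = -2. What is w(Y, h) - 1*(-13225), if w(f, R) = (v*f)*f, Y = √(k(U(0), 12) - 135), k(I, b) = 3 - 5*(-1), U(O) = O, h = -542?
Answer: 13479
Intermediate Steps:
k(I, b) = 8 (k(I, b) = 3 + 5 = 8)
Y = I*√127 (Y = √(8 - 135) = √(-127) = I*√127 ≈ 11.269*I)
w(f, R) = -2*f² (w(f, R) = (-2*f)*f = -2*f²)
w(Y, h) - 1*(-13225) = -2*(I*√127)² - 1*(-13225) = -2*(-127) + 13225 = 254 + 13225 = 13479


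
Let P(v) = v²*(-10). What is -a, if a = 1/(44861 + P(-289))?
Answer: 1/790349 ≈ 1.2653e-6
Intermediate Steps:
P(v) = -10*v²
a = -1/790349 (a = 1/(44861 - 10*(-289)²) = 1/(44861 - 10*83521) = 1/(44861 - 835210) = 1/(-790349) = -1/790349 ≈ -1.2653e-6)
-a = -1*(-1/790349) = 1/790349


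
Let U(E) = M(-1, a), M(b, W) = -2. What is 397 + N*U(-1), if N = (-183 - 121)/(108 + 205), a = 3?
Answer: 124869/313 ≈ 398.94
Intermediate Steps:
U(E) = -2
N = -304/313 ≈ -0.97125
397 + N*U(-1) = 397 - 304/313*(-2) = 397 + 608/313 = 124869/313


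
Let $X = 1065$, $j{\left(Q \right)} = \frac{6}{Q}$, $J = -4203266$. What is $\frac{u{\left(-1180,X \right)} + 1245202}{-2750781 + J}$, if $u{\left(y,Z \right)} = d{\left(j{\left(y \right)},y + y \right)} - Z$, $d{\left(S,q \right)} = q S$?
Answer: $- \frac{1244149}{6954047} \approx -0.17891$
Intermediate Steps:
$d{\left(S,q \right)} = S q$
$u{\left(y,Z \right)} = 12 - Z$ ($u{\left(y,Z \right)} = \frac{6}{y} \left(y + y\right) - Z = \frac{6}{y} 2 y - Z = 12 - Z$)
$\frac{u{\left(-1180,X \right)} + 1245202}{-2750781 + J} = \frac{\left(12 - 1065\right) + 1245202}{-2750781 - 4203266} = \frac{\left(12 - 1065\right) + 1245202}{-6954047} = \left(-1053 + 1245202\right) \left(- \frac{1}{6954047}\right) = 1244149 \left(- \frac{1}{6954047}\right) = - \frac{1244149}{6954047}$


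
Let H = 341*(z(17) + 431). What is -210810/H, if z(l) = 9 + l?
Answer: -210810/155837 ≈ -1.3528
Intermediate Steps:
H = 155837 (H = 341*((9 + 17) + 431) = 341*(26 + 431) = 341*457 = 155837)
-210810/H = -210810/155837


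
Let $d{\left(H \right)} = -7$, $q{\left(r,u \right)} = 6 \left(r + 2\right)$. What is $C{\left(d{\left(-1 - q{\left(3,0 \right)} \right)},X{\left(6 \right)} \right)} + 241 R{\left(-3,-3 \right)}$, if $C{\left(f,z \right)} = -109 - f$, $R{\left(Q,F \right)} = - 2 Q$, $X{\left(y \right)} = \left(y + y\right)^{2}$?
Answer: $1344$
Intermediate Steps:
$q{\left(r,u \right)} = 12 + 6 r$ ($q{\left(r,u \right)} = 6 \left(2 + r\right) = 12 + 6 r$)
$X{\left(y \right)} = 4 y^{2}$ ($X{\left(y \right)} = \left(2 y\right)^{2} = 4 y^{2}$)
$C{\left(d{\left(-1 - q{\left(3,0 \right)} \right)},X{\left(6 \right)} \right)} + 241 R{\left(-3,-3 \right)} = \left(-109 - -7\right) + 241 \left(\left(-2\right) \left(-3\right)\right) = \left(-109 + 7\right) + 241 \cdot 6 = -102 + 1446 = 1344$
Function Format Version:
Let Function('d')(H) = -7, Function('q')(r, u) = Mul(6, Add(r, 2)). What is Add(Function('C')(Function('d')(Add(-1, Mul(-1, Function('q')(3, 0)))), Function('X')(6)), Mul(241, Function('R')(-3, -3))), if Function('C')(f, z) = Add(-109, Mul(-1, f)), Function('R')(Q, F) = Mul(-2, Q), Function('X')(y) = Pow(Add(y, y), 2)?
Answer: 1344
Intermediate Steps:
Function('q')(r, u) = Add(12, Mul(6, r)) (Function('q')(r, u) = Mul(6, Add(2, r)) = Add(12, Mul(6, r)))
Function('X')(y) = Mul(4, Pow(y, 2)) (Function('X')(y) = Pow(Mul(2, y), 2) = Mul(4, Pow(y, 2)))
Add(Function('C')(Function('d')(Add(-1, Mul(-1, Function('q')(3, 0)))), Function('X')(6)), Mul(241, Function('R')(-3, -3))) = Add(Add(-109, Mul(-1, -7)), Mul(241, Mul(-2, -3))) = Add(Add(-109, 7), Mul(241, 6)) = Add(-102, 1446) = 1344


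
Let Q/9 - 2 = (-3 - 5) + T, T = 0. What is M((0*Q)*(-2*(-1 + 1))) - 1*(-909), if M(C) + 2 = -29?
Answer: 878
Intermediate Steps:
Q = -54 (Q = 18 + 9*((-3 - 5) + 0) = 18 + 9*(-8 + 0) = 18 + 9*(-8) = 18 - 72 = -54)
M(C) = -31 (M(C) = -2 - 29 = -31)
M((0*Q)*(-2*(-1 + 1))) - 1*(-909) = -31 - 1*(-909) = -31 + 909 = 878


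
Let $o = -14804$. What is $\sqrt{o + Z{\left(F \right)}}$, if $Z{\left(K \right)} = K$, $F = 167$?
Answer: $i \sqrt{14637} \approx 120.98 i$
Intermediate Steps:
$\sqrt{o + Z{\left(F \right)}} = \sqrt{-14804 + 167} = \sqrt{-14637} = i \sqrt{14637}$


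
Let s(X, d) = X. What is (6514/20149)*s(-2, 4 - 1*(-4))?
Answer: -13028/20149 ≈ -0.64658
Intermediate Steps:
(6514/20149)*s(-2, 4 - 1*(-4)) = (6514/20149)*(-2) = -13028/20149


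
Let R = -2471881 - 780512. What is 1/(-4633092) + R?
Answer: -15068635989157/4633092 ≈ -3.2524e+6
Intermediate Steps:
R = -3252393
1/(-4633092) + R = 1/(-4633092) - 3252393 = -1/4633092 - 3252393 = -15068635989157/4633092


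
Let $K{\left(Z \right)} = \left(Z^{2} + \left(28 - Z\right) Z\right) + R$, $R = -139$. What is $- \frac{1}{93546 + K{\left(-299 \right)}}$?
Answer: $- \frac{1}{85035} \approx -1.176 \cdot 10^{-5}$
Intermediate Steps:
$K{\left(Z \right)} = -139 + Z^{2} + Z \left(28 - Z\right)$ ($K{\left(Z \right)} = \left(Z^{2} + \left(28 - Z\right) Z\right) - 139 = \left(Z^{2} + Z \left(28 - Z\right)\right) - 139 = -139 + Z^{2} + Z \left(28 - Z\right)$)
$- \frac{1}{93546 + K{\left(-299 \right)}} = - \frac{1}{93546 + \left(-139 + 28 \left(-299\right)\right)} = - \frac{1}{93546 - 8511} = - \frac{1}{85035}$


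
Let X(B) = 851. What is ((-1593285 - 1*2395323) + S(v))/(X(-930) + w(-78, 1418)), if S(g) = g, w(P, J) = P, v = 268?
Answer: -3988340/773 ≈ -5159.6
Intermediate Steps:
((-1593285 - 1*2395323) + S(v))/(X(-930) + w(-78, 1418)) = ((-1593285 - 1*2395323) + 268)/(851 - 78) = ((-1593285 - 2395323) + 268)/773 = (-3988608 + 268)*(1/773) = -3988340*1/773 = -3988340/773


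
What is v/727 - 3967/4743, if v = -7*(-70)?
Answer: -559939/3448161 ≈ -0.16239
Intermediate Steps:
v = 490
v/727 - 3967/4743 = 490/727 - 3967/4743 = -559939/3448161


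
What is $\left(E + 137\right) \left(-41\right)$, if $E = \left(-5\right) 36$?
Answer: $1763$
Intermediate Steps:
$E = -180$
$\left(E + 137\right) \left(-41\right) = \left(-180 + 137\right) \left(-41\right) = \left(-43\right) \left(-41\right) = 1763$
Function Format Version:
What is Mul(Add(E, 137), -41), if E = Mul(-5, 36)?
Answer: 1763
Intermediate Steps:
E = -180
Mul(Add(E, 137), -41) = Mul(Add(-180, 137), -41) = Mul(-43, -41) = 1763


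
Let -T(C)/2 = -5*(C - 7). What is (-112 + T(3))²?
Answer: 23104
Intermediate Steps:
T(C) = -70 + 10*C (T(C) = -(-10)*(C - 7) = -(-10)*(-7 + C) = -2*(35 - 5*C) = -70 + 10*C)
(-112 + T(3))² = (-112 + (-70 + 10*3))² = (-112 + (-70 + 30))² = (-112 - 40)² = (-152)² = 23104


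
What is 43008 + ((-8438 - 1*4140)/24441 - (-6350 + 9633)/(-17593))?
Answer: 18492890938153/429990513 ≈ 43008.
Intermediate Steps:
43008 + ((-8438 - 1*4140)/24441 - (-6350 + 9633)/(-17593)) = 43008 + ((-8438 - 4140)*(1/24441) - 1*3283*(-1/17593)) = 43008 + (-12578*1/24441 - 3283*(-1/17593)) = 43008 + (-12578/24441 + 3283/17593) = 43008 - 141044951/429990513 = 18492890938153/429990513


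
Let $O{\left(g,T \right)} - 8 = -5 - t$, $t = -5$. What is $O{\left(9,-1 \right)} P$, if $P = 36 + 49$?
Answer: $680$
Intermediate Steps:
$O{\left(g,T \right)} = 8$ ($O{\left(g,T \right)} = 8 - 0 = 8 + \left(-5 + 5\right) = 8 + 0 = 8$)
$P = 85$
$O{\left(9,-1 \right)} P = 8 \cdot 85 = 680$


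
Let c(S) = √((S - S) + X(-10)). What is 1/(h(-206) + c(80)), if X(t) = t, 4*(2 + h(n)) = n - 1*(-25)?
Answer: -756/35881 - 16*I*√10/35881 ≈ -0.02107 - 0.0014101*I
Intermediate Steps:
h(n) = 17/4 + n/4 (h(n) = -2 + (n - 1*(-25))/4 = -2 + (n + 25)/4 = -2 + (25 + n)/4 = -2 + (25/4 + n/4) = 17/4 + n/4)
c(S) = I*√10 (c(S) = √((S - S) - 10) = √(0 - 10) = √(-10) = I*√10)
1/(h(-206) + c(80)) = 1/((17/4 + (¼)*(-206)) + I*√10) = 1/((17/4 - 103/2) + I*√10) = 1/(-189/4 + I*√10)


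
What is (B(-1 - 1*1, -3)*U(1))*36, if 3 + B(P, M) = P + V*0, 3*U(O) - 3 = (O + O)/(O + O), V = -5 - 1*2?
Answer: -240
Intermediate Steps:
V = -7 (V = -5 - 2 = -7)
U(O) = 4/3 (U(O) = 1 + ((O + O)/(O + O))/3 = 1 + ((2*O)/((2*O)))/3 = 1 + ((2*O)*(1/(2*O)))/3 = 1 + (⅓)*1 = 1 + ⅓ = 4/3)
B(P, M) = -3 + P (B(P, M) = -3 + (P - 7*0) = -3 + (P + 0) = -3 + P)
(B(-1 - 1*1, -3)*U(1))*36 = ((-3 + (-1 - 1*1))*(4/3))*36 = ((-3 + (-1 - 1))*(4/3))*36 = ((-3 - 2)*(4/3))*36 = -5*4/3*36 = -20/3*36 = -240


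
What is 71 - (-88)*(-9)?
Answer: -721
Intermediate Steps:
71 - (-88)*(-9) = 71 - 11*72 = 71 - 792 = -721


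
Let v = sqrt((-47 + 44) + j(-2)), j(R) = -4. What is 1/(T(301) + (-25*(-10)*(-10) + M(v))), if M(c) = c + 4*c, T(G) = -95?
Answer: -519/1346840 - I*sqrt(7)/1346840 ≈ -0.00038535 - 1.9644e-6*I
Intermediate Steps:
v = I*sqrt(7) (v = sqrt((-47 + 44) - 4) = sqrt(-3 - 4) = sqrt(-7) = I*sqrt(7) ≈ 2.6458*I)
M(c) = 5*c
1/(T(301) + (-25*(-10)*(-10) + M(v))) = 1/(-95 + (-25*(-10)*(-10) + 5*(I*sqrt(7)))) = 1/(-95 + (250*(-10) + 5*I*sqrt(7))) = 1/(-95 + (-2500 + 5*I*sqrt(7))) = 1/(-2595 + 5*I*sqrt(7))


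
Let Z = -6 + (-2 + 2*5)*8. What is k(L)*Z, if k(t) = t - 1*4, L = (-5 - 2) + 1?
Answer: -580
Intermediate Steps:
L = -6 (L = -7 + 1 = -6)
k(t) = -4 + t (k(t) = t - 4 = -4 + t)
Z = 58 (Z = -6 + (-2 + 10)*8 = -6 + 8*8 = -6 + 64 = 58)
k(L)*Z = (-4 - 6)*58 = -10*58 = -580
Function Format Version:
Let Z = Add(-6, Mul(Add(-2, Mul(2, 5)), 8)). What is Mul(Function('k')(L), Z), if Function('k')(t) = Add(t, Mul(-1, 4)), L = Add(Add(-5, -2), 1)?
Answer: -580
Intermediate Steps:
L = -6 (L = Add(-7, 1) = -6)
Function('k')(t) = Add(-4, t) (Function('k')(t) = Add(t, -4) = Add(-4, t))
Z = 58 (Z = Add(-6, Mul(Add(-2, 10), 8)) = Add(-6, Mul(8, 8)) = Add(-6, 64) = 58)
Mul(Function('k')(L), Z) = Mul(Add(-4, -6), 58) = Mul(-10, 58) = -580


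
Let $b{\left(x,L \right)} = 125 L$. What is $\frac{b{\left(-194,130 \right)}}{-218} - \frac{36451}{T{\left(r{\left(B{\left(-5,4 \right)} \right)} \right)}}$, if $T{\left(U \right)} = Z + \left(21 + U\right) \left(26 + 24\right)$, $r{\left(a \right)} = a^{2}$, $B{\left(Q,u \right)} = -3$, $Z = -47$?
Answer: $- \frac{15778784}{158377} \approx -99.628$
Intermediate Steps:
$T{\left(U \right)} = 1003 + 50 U$ ($T{\left(U \right)} = -47 + \left(21 + U\right) \left(26 + 24\right) = -47 + \left(21 + U\right) 50 = -47 + \left(1050 + 50 U\right) = 1003 + 50 U$)
$\frac{b{\left(-194,130 \right)}}{-218} - \frac{36451}{T{\left(r{\left(B{\left(-5,4 \right)} \right)} \right)}} = \frac{125 \cdot 130}{-218} - \frac{36451}{1003 + 50 \left(-3\right)^{2}} = 16250 \left(- \frac{1}{218}\right) - \frac{36451}{1003 + 50 \cdot 9} = - \frac{8125}{109} - \frac{36451}{1003 + 450} = - \frac{8125}{109} - \frac{36451}{1453} = - \frac{15778784}{158377}$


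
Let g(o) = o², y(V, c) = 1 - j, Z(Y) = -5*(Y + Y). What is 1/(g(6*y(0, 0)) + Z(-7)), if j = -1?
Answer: 1/214 ≈ 0.0046729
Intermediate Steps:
Z(Y) = -10*Y
y(V, c) = 2 (y(V, c) = 1 - 1*(-1) = 1 + 1 = 2)
1/(g(6*y(0, 0)) + Z(-7)) = 1/((6*2)² - 10*(-7)) = 1/(12² + 70) = 1/(144 + 70) = 1/214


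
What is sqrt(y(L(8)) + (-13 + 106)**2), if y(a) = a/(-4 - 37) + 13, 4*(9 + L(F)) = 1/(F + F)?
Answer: sqrt(931916183)/328 ≈ 93.071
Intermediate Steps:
L(F) = -9 + 1/(8*F) (L(F) = -9 + 1/(4*(F + F)) = -9 + 1/(4*((2*F))) = -9 + (1/(2*F))/4 = -9 + 1/(8*F))
y(a) = 13 - a/41 (y(a) = a/(-41) + 13 = -a/41 + 13 = 13 - a/41)
sqrt(y(L(8)) + (-13 + 106)**2) = sqrt((13 - (-9 + (1/8)/8)/41) + (-13 + 106)**2) = sqrt((13 - (-9 + (1/8)*(1/8))/41) + 93**2) = sqrt((13 - (-9 + 1/64)/41) + 8649) = sqrt((13 - 1/41*(-575/64)) + 8649) = sqrt((13 + 575/2624) + 8649) = sqrt(34687/2624 + 8649) = sqrt(22729663/2624) = sqrt(931916183)/328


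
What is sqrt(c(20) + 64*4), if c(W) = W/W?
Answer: sqrt(257) ≈ 16.031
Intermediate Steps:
c(W) = 1
sqrt(c(20) + 64*4) = sqrt(1 + 64*4) = sqrt(1 + 256) = sqrt(257)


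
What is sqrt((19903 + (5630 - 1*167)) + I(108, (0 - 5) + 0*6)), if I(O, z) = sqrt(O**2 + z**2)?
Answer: sqrt(25366 + sqrt(11689)) ≈ 159.61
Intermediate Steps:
sqrt((19903 + (5630 - 1*167)) + I(108, (0 - 5) + 0*6)) = sqrt((19903 + (5630 - 1*167)) + sqrt(108**2 + ((0 - 5) + 0*6)**2)) = sqrt((19903 + (5630 - 167)) + sqrt(11664 + (-5 + 0)**2)) = sqrt((19903 + 5463) + sqrt(11664 + (-5)**2)) = sqrt(25366 + sqrt(11664 + 25)) = sqrt(25366 + sqrt(11689))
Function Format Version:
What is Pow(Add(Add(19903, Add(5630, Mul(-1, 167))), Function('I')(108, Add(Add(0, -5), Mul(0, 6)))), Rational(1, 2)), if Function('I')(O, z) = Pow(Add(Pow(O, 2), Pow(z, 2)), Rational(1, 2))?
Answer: Pow(Add(25366, Pow(11689, Rational(1, 2))), Rational(1, 2)) ≈ 159.61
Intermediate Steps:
Pow(Add(Add(19903, Add(5630, Mul(-1, 167))), Function('I')(108, Add(Add(0, -5), Mul(0, 6)))), Rational(1, 2)) = Pow(Add(Add(19903, Add(5630, Mul(-1, 167))), Pow(Add(Pow(108, 2), Pow(Add(Add(0, -5), Mul(0, 6)), 2)), Rational(1, 2))), Rational(1, 2)) = Pow(Add(Add(19903, Add(5630, -167)), Pow(Add(11664, Pow(Add(-5, 0), 2)), Rational(1, 2))), Rational(1, 2)) = Pow(Add(Add(19903, 5463), Pow(Add(11664, Pow(-5, 2)), Rational(1, 2))), Rational(1, 2)) = Pow(Add(25366, Pow(Add(11664, 25), Rational(1, 2))), Rational(1, 2)) = Pow(Add(25366, Pow(11689, Rational(1, 2))), Rational(1, 2))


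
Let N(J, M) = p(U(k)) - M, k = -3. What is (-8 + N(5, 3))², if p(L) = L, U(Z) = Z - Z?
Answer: 121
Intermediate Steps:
U(Z) = 0
N(J, M) = -M (N(J, M) = 0 - M = -M)
(-8 + N(5, 3))² = (-8 - 1*3)² = (-8 - 3)² = (-11)² = 121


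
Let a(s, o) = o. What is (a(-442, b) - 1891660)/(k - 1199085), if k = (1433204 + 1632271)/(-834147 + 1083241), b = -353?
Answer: 157096362074/99560604505 ≈ 1.5779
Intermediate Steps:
k = 3065475/249094 ≈ 12.307
(a(-442, b) - 1891660)/(k - 1199085) = (-353 - 1891660)/(3065475/249094 - 1199085) = -1892013/(-298681813515/249094) = -1892013*(-249094/298681813515) = 157096362074/99560604505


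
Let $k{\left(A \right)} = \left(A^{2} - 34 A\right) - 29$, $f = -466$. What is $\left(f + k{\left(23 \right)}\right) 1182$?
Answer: $-884136$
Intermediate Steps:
$k{\left(A \right)} = -29 + A^{2} - 34 A$
$\left(f + k{\left(23 \right)}\right) 1182 = \left(-466 - \left(811 - 529\right)\right) 1182 = \left(-466 - 282\right) 1182 = \left(-748\right) 1182 = -884136$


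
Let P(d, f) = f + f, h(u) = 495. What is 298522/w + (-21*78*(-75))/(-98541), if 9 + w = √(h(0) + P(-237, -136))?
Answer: 14707359051/777379 + 149261*√223/71 ≈ 50313.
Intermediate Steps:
P(d, f) = 2*f
w = -9 + √223 (w = -9 + √(495 + 2*(-136)) = -9 + √(495 - 272) = -9 + √223 ≈ 5.9332)
298522/w + (-21*78*(-75))/(-98541) = 298522/(-9 + √223) + (-21*78*(-75))/(-98541) = 298522/(-9 + √223) - 1638*(-75)*(-1/98541) = 298522/(-9 + √223) + 122850*(-1/98541) = 298522/(-9 + √223) - 13650/10949 = -13650/10949 + 298522/(-9 + √223)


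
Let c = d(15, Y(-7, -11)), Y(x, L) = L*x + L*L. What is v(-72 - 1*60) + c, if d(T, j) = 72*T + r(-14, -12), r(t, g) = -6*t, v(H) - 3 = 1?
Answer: 1168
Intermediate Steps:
v(H) = 4 (v(H) = 3 + 1 = 4)
Y(x, L) = L² + L*x (Y(x, L) = L*x + L² = L² + L*x)
d(T, j) = 84 + 72*T (d(T, j) = 72*T - 6*(-14) = 72*T + 84 = 84 + 72*T)
c = 1164 (c = 84 + 72*15 = 84 + 1080 = 1164)
v(-72 - 1*60) + c = 4 + 1164 = 1168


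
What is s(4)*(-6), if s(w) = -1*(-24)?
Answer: -144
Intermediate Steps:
s(w) = 24
s(4)*(-6) = 24*(-6) = -144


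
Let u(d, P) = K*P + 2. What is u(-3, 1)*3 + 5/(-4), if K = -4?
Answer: -29/4 ≈ -7.2500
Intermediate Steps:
u(d, P) = 2 - 4*P (u(d, P) = -4*P + 2 = 2 - 4*P)
u(-3, 1)*3 + 5/(-4) = (2 - 4*1)*3 + 5/(-4) = (2 - 4)*3 - 1/4*5 = -2*3 - 5/4 = -6 - 5/4 = -29/4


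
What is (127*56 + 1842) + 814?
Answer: 9768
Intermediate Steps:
(127*56 + 1842) + 814 = (7112 + 1842) + 814 = 8954 + 814 = 9768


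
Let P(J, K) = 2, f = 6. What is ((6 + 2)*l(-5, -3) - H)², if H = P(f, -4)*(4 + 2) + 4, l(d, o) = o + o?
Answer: 4096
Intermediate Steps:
l(d, o) = 2*o
H = 16 (H = 2*(4 + 2) + 4 = 2*6 + 4 = 12 + 4 = 16)
((6 + 2)*l(-5, -3) - H)² = ((6 + 2)*(2*(-3)) - 1*16)² = (8*(-6) - 16)² = (-48 - 16)² = (-64)² = 4096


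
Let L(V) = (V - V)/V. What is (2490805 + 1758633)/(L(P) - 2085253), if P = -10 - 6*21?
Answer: -4249438/2085253 ≈ -2.0379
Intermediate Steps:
P = -136 (P = -10 - 126 = -136)
L(V) = 0 (L(V) = 0/V = 0)
(2490805 + 1758633)/(L(P) - 2085253) = (2490805 + 1758633)/(0 - 2085253) = 4249438/(-2085253) = 4249438*(-1/2085253) = -4249438/2085253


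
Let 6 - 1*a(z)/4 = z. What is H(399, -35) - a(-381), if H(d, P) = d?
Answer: -1149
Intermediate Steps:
a(z) = 24 - 4*z
H(399, -35) - a(-381) = 399 - (24 - 4*(-381)) = 399 - (24 + 1524) = 399 - 1*1548 = 399 - 1548 = -1149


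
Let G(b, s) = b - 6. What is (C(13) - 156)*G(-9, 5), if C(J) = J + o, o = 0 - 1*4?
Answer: 2205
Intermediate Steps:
o = -4 (o = 0 - 4 = -4)
C(J) = -4 + J (C(J) = J - 4 = -4 + J)
G(b, s) = -6 + b
(C(13) - 156)*G(-9, 5) = ((-4 + 13) - 156)*(-6 - 9) = (9 - 156)*(-15) = -147*(-15) = 2205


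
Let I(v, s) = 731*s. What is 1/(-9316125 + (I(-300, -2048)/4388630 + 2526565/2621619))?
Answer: -5752657895985/53592476459550952886 ≈ -1.0734e-7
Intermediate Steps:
1/(-9316125 + (I(-300, -2048)/4388630 + 2526565/2621619)) = 1/(-9316125 + ((731*(-2048))/4388630 + 2526565/2621619)) = 1/(-9316125 + (-1497088*1/4388630 + 2526565*(1/2621619))) = 1/(-9316125 + (-748544/2194315 + 2526565/2621619)) = 1/(-9316125 + 3581682305239/5752657895985) = 1/(-53592476459550952886/5752657895985) = -5752657895985/53592476459550952886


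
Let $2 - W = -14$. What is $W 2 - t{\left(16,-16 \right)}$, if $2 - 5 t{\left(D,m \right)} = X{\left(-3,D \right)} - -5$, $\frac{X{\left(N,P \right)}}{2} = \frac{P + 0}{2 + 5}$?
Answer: $\frac{1173}{35} \approx 33.514$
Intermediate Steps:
$W = 16$ ($W = 2 - -14 = 2 + 14 = 16$)
$X{\left(N,P \right)} = \frac{2 P}{7}$ ($X{\left(N,P \right)} = 2 \frac{P + 0}{2 + 5} = 2 \frac{P}{7} = \frac{2 P}{7}$)
$t{\left(D,m \right)} = - \frac{3}{5} - \frac{2 D}{35}$ ($t{\left(D,m \right)} = \frac{2}{5} - \frac{\frac{2 D}{7} - -5}{5} = \frac{2}{5} - \frac{\frac{2 D}{7} + 5}{5} = \frac{2}{5} - \frac{5 + \frac{2 D}{7}}{5} = \frac{2}{5} - \left(1 + \frac{2 D}{35}\right) = - \frac{3}{5} - \frac{2 D}{35}$)
$W 2 - t{\left(16,-16 \right)} = 16 \cdot 2 - \left(- \frac{3}{5} - \frac{32}{35}\right) = 32 - \left(- \frac{3}{5} - \frac{32}{35}\right) = 32 - - \frac{53}{35} = 32 + \frac{53}{35} = \frac{1173}{35}$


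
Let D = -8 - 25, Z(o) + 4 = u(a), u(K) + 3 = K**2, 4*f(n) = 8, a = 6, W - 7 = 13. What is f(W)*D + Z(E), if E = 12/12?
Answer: -37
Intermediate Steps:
W = 20 (W = 7 + 13 = 20)
E = 1 (E = 12*(1/12) = 1)
f(n) = 2 (f(n) = (1/4)*8 = 2)
u(K) = -3 + K**2
Z(o) = 29 (Z(o) = -4 + (-3 + 6**2) = -4 + (-3 + 36) = -4 + 33 = 29)
D = -33
f(W)*D + Z(E) = 2*(-33) + 29 = -66 + 29 = -37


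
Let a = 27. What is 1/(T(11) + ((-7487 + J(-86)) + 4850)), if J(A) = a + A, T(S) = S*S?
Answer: -1/2575 ≈ -0.00038835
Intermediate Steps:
T(S) = S²
J(A) = 27 + A
1/(T(11) + ((-7487 + J(-86)) + 4850)) = 1/(11² + ((-7487 + (27 - 86)) + 4850)) = 1/(121 + ((-7487 - 59) + 4850)) = 1/(121 + (-7546 + 4850)) = 1/(121 - 2696) = 1/(-2575) = -1/2575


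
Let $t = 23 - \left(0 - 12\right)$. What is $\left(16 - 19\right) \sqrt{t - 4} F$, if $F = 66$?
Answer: $- 198 \sqrt{31} \approx -1102.4$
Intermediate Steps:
$t = 35$ ($t = 23 - -12 = 23 + 12 = 35$)
$\left(16 - 19\right) \sqrt{t - 4} F = \left(16 - 19\right) \sqrt{35 - 4} \cdot 66 = \left(16 - 19\right) \sqrt{31} \cdot 66 = - 3 \sqrt{31} \cdot 66 = - 198 \sqrt{31}$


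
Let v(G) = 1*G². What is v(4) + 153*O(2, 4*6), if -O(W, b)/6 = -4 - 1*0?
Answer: 3688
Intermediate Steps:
O(W, b) = 24 (O(W, b) = -6*(-4 - 1*0) = -6*(-4 + 0) = -6*(-4) = 24)
v(G) = G²
v(4) + 153*O(2, 4*6) = 4² + 153*24 = 16 + 3672 = 3688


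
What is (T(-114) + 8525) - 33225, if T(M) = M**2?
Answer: -11704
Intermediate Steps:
(T(-114) + 8525) - 33225 = ((-114)**2 + 8525) - 33225 = (12996 + 8525) - 33225 = 21521 - 33225 = -11704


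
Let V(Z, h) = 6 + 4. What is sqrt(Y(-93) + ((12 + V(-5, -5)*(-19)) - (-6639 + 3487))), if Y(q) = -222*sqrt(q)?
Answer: sqrt(2974 - 222*I*sqrt(93)) ≈ 57.613 - 18.58*I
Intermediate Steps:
V(Z, h) = 10
sqrt(Y(-93) + ((12 + V(-5, -5)*(-19)) - (-6639 + 3487))) = sqrt(-222*I*sqrt(93) + ((12 + 10*(-19)) - (-6639 + 3487))) = sqrt(-222*I*sqrt(93) + ((12 - 190) - 1*(-3152))) = sqrt(-222*I*sqrt(93) + (-178 + 3152)) = sqrt(-222*I*sqrt(93) + 2974) = sqrt(2974 - 222*I*sqrt(93))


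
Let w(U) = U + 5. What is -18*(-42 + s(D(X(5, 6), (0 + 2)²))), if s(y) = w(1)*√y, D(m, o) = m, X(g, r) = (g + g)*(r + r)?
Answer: 756 - 216*√30 ≈ -427.08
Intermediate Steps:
X(g, r) = 4*g*r (X(g, r) = (2*g)*(2*r) = 4*g*r)
w(U) = 5 + U
s(y) = 6*√y (s(y) = (5 + 1)*√y = 6*√y)
-18*(-42 + s(D(X(5, 6), (0 + 2)²))) = -18*(-42 + 6*√(4*5*6)) = -18*(-42 + 6*√120) = -18*(-42 + 6*(2*√30)) = -18*(-42 + 12*√30) = 756 - 216*√30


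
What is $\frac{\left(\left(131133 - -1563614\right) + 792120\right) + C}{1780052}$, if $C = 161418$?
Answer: $\frac{2648285}{1780052} \approx 1.4878$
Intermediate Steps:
$\frac{\left(\left(131133 - -1563614\right) + 792120\right) + C}{1780052} = \frac{\left(\left(131133 - -1563614\right) + 792120\right) + 161418}{1780052} = \left(\left(\left(131133 + 1563614\right) + 792120\right) + 161418\right) \frac{1}{1780052} = \left(\left(1694747 + 792120\right) + 161418\right) \frac{1}{1780052} = \left(2486867 + 161418\right) \frac{1}{1780052} = 2648285 \cdot \frac{1}{1780052} = \frac{2648285}{1780052}$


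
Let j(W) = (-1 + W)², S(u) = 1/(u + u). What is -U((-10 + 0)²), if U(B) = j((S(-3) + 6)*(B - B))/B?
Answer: -1/100 ≈ -0.010000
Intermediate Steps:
S(u) = 1/(2*u)
U(B) = 1/B (U(B) = (-1 + ((½)/(-3) + 6)*(B - B))²/B = (-1 + ((½)*(-⅓) + 6)*0)²/B = (-1 + (-⅙ + 6)*0)²/B = (-1 + (35/6)*0)²/B = (-1 + 0)²/B = (-1)²/B = 1/B)
-U((-10 + 0)²) = -1/((-10 + 0)²) = -1/((-10)²) = -1/100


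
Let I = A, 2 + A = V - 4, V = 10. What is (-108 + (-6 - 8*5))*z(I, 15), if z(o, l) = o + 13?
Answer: -2618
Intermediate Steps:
A = 4 (A = -2 + (10 - 4) = -2 + 6 = 4)
I = 4
z(o, l) = 13 + o
(-108 + (-6 - 8*5))*z(I, 15) = (-108 + (-6 - 8*5))*(13 + 4) = (-108 + (-6 - 40))*17 = (-108 - 46)*17 = -154*17 = -2618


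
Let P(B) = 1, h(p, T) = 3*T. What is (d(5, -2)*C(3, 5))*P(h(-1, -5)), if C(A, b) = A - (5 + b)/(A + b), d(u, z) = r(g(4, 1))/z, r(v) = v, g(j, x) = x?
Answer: -7/8 ≈ -0.87500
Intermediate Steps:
d(u, z) = 1/z
C(A, b) = A - (5 + b)/(A + b)
(d(5, -2)*C(3, 5))*P(h(-1, -5)) = (((-5 + 3**2 - 1*5 + 3*5)/(3 + 5))/(-2))*1 = -(-5 + 9 - 5 + 15)/(2*8)*1 = -14/16*1 = -1/2*7/4*1 = -7/8*1 = -7/8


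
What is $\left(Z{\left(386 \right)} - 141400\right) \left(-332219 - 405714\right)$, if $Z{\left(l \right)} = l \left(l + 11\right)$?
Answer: $-8738602586$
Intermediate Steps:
$Z{\left(l \right)} = l \left(11 + l\right)$
$\left(Z{\left(386 \right)} - 141400\right) \left(-332219 - 405714\right) = \left(386 \left(11 + 386\right) - 141400\right) \left(-332219 - 405714\right) = \left(386 \cdot 397 - 141400\right) \left(-737933\right) = \left(153242 - 141400\right) \left(-737933\right) = 11842 \left(-737933\right) = -8738602586$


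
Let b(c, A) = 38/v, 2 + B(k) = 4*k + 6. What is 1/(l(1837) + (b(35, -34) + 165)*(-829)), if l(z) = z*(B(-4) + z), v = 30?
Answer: 15/48220349 ≈ 3.1107e-7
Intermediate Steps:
B(k) = 4 + 4*k (B(k) = -2 + (4*k + 6) = -2 + (6 + 4*k) = 4 + 4*k)
b(c, A) = 19/15 (b(c, A) = 38/30 = 38*(1/30) = 19/15)
l(z) = z*(-12 + z) (l(z) = z*((4 + 4*(-4)) + z) = z*((4 - 16) + z) = z*(-12 + z))
1/(l(1837) + (b(35, -34) + 165)*(-829)) = 1/(1837*(-12 + 1837) + (19/15 + 165)*(-829)) = 1/(1837*1825 + (2494/15)*(-829)) = 1/(3352525 - 2067526/15) = 1/(48220349/15) = 15/48220349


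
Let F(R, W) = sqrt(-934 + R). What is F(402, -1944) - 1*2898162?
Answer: -2898162 + 2*I*sqrt(133) ≈ -2.8982e+6 + 23.065*I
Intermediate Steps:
F(402, -1944) - 1*2898162 = sqrt(-934 + 402) - 1*2898162 = sqrt(-532) - 2898162 = 2*I*sqrt(133) - 2898162 = -2898162 + 2*I*sqrt(133)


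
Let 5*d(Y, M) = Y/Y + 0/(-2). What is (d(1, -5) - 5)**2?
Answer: 576/25 ≈ 23.040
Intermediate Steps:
d(Y, M) = 1/5 (d(Y, M) = (Y/Y + 0/(-2))/5 = (1 + 0*(-1/2))/5 = (1 + 0)/5 = (1/5)*1 = 1/5)
(d(1, -5) - 5)**2 = (1/5 - 5)**2 = (-24/5)**2 = 576/25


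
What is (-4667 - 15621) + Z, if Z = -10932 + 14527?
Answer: -16693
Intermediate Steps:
Z = 3595
(-4667 - 15621) + Z = (-4667 - 15621) + 3595 = -20288 + 3595 = -16693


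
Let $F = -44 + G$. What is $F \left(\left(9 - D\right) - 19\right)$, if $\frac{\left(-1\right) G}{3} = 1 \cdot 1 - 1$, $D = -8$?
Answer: $88$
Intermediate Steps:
$G = 0$ ($G = - 3 \left(1 \cdot 1 - 1\right) = - 3 \left(1 - 1\right) = \left(-3\right) 0 = 0$)
$F = -44$ ($F = -44 + 0 = -44$)
$F \left(\left(9 - D\right) - 19\right) = - 44 \left(\left(9 - -8\right) - 19\right) = - 44 \left(\left(9 + 8\right) - 19\right) = - 44 \left(17 - 19\right) = \left(-44\right) \left(-2\right) = 88$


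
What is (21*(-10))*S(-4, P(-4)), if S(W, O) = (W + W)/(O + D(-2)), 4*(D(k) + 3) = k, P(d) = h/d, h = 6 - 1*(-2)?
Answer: -3360/11 ≈ -305.45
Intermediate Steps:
h = 8 (h = 6 + 2 = 8)
P(d) = 8/d
D(k) = -3 + k/4
S(W, O) = 2*W/(-7/2 + O) (S(W, O) = (W + W)/(O + (-3 + (1/4)*(-2))) = (2*W)/(O + (-3 - 1/2)) = (2*W)/(O - 7/2) = (2*W)/(-7/2 + O) = 2*W/(-7/2 + O))
(21*(-10))*S(-4, P(-4)) = (21*(-10))*(4*(-4)/(-7 + 2*(8/(-4)))) = -840*(-4)/(-7 + 2*(8*(-1/4))) = -840*(-4)/(-7 + 2*(-2)) = -840*(-4)/(-7 - 4) = -840*(-4)/(-11) = -840*(-4)*(-1)/11 = -210*16/11 = -3360/11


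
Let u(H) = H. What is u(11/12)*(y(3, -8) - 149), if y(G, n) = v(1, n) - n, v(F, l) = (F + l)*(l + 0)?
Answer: -935/12 ≈ -77.917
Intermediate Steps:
v(F, l) = l*(F + l) (v(F, l) = (F + l)*l = l*(F + l))
y(G, n) = -n + n*(1 + n) (y(G, n) = n*(1 + n) - n = -n + n*(1 + n))
u(11/12)*(y(3, -8) - 149) = (11/12)*((-8)**2 - 149) = (11*(1/12))*(64 - 149) = (11/12)*(-85) = -935/12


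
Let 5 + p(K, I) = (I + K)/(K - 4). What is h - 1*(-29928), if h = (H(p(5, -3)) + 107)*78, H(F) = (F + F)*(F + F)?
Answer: 41082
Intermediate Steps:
p(K, I) = -5 + (I + K)/(-4 + K) (p(K, I) = -5 + (I + K)/(K - 4) = -5 + (I + K)/(-4 + K))
H(F) = 4*F² (H(F) = (2*F)*(2*F) = 4*F²)
h = 11154 (h = (4*((20 - 3 - 4*5)/(-4 + 5))² + 107)*78 = (4*((20 - 3 - 20)/1)² + 107)*78 = (4*(1*(-3))² + 107)*78 = (4*(-3)² + 107)*78 = (4*9 + 107)*78 = (36 + 107)*78 = 143*78 = 11154)
h - 1*(-29928) = 11154 - 1*(-29928) = 11154 + 29928 = 41082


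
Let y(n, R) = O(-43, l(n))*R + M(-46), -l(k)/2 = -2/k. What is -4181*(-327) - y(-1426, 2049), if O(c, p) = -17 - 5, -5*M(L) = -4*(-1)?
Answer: 7061329/5 ≈ 1.4123e+6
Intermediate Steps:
l(k) = 4/k (l(k) = -(-4)/k = 4/k)
M(L) = -⅘ (M(L) = -(-4)*(-1)/5 = -⅕*4 = -⅘)
O(c, p) = -22
y(n, R) = -⅘ - 22*R (y(n, R) = -22*R - ⅘ = -⅘ - 22*R)
-4181*(-327) - y(-1426, 2049) = -4181*(-327) - (-⅘ - 22*2049) = 1367187 - (-⅘ - 45078) = 1367187 - 1*(-225394/5) = 1367187 + 225394/5 = 7061329/5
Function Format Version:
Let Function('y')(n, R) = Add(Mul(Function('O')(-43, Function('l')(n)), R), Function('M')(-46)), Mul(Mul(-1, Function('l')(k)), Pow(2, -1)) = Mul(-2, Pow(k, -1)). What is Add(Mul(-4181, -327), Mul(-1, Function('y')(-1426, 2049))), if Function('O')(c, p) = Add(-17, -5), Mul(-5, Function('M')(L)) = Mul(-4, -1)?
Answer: Rational(7061329, 5) ≈ 1.4123e+6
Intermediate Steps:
Function('l')(k) = Mul(4, Pow(k, -1)) (Function('l')(k) = Mul(-2, Mul(-2, Pow(k, -1))) = Mul(4, Pow(k, -1)))
Function('M')(L) = Rational(-4, 5) (Function('M')(L) = Mul(Rational(-1, 5), Mul(-4, -1)) = Mul(Rational(-1, 5), 4) = Rational(-4, 5))
Function('O')(c, p) = -22
Function('y')(n, R) = Add(Rational(-4, 5), Mul(-22, R)) (Function('y')(n, R) = Add(Mul(-22, R), Rational(-4, 5)) = Add(Rational(-4, 5), Mul(-22, R)))
Add(Mul(-4181, -327), Mul(-1, Function('y')(-1426, 2049))) = Add(Mul(-4181, -327), Mul(-1, Add(Rational(-4, 5), Mul(-22, 2049)))) = Add(1367187, Mul(-1, Add(Rational(-4, 5), -45078))) = Add(1367187, Mul(-1, Rational(-225394, 5))) = Add(1367187, Rational(225394, 5)) = Rational(7061329, 5)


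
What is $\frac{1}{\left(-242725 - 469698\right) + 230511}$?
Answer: $- \frac{1}{481912} \approx -2.0751 \cdot 10^{-6}$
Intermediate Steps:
$\frac{1}{\left(-242725 - 469698\right) + 230511} = \frac{1}{-712423 + 230511} = \frac{1}{-481912} = - \frac{1}{481912}$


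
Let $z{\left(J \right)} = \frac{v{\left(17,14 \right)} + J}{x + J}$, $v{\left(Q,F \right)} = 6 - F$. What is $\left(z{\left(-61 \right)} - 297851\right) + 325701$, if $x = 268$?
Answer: $\frac{83549}{3} \approx 27850.0$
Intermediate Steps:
$z{\left(J \right)} = \frac{-8 + J}{268 + J}$ ($z{\left(J \right)} = \frac{\left(6 - 14\right) + J}{268 + J} = \frac{-8 + J}{268 + J}$)
$\left(z{\left(-61 \right)} - 297851\right) + 325701 = \left(\frac{-8 - 61}{268 - 61} - 297851\right) + 325701 = \left(\frac{1}{207} \left(-69\right) - 297851\right) + 325701 = \left(- \frac{1}{3} - 297851\right) + 325701 = - \frac{893554}{3} + 325701 = \frac{83549}{3}$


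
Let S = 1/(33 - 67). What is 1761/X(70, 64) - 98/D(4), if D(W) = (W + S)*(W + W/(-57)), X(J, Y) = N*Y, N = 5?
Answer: -2239/2880 ≈ -0.77743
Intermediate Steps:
S = -1/34 (S = 1/(-34) = -1/34 ≈ -0.029412)
X(J, Y) = 5*Y
D(W) = 56*W*(-1/34 + W)/57 (D(W) = (W - 1/34)*(W + W/(-57)) = (-1/34 + W)*(W + W*(-1/57)) = (-1/34 + W)*(W - W/57) = (-1/34 + W)*(56*W/57) = 56*W*(-1/34 + W)/57)
1761/X(70, 64) - 98/D(4) = 1761/((5*64)) - 98*969/(112*(-1 + 34*4)) = 1761/320 - 98*969/(112*(-1 + 136)) = 1761*(1/320) - 98/((28/969)*4*135) = 1761/320 - 98/5040/323 = 1761/320 - 98*323/5040 = 1761/320 - 2261/360 = -2239/2880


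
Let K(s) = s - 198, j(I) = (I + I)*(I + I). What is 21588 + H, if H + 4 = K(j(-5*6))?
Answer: 24986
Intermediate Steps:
j(I) = 4*I**2 (j(I) = (2*I)*(2*I) = 4*I**2)
K(s) = -198 + s
H = 3398 (H = -4 + (-198 + 4*(-5*6)**2) = -4 + (-198 + 4*(-30)**2) = -4 + (-198 + 4*900) = -4 + (-198 + 3600) = -4 + 3402 = 3398)
21588 + H = 21588 + 3398 = 24986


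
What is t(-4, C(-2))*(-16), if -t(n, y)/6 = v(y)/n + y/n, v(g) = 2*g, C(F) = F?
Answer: 144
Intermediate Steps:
t(n, y) = -18*y/n (t(n, y) = -6*((2*y)/n + y/n) = -6*(2*y/n + y/n) = -18*y/n)
t(-4, C(-2))*(-16) = -18*(-2)/(-4)*(-16) = -18*(-2)*(-¼)*(-16) = -9*(-16) = 144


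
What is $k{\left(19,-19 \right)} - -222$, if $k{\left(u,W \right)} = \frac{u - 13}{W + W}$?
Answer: $\frac{4215}{19} \approx 221.84$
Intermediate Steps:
$k{\left(u,W \right)} = \frac{-13 + u}{2 W}$
$k{\left(19,-19 \right)} - -222 = \frac{-13 + 19}{2 \left(-19\right)} - -222 = \frac{1}{2} \left(- \frac{1}{19}\right) 6 + 222 = - \frac{3}{19} + 222 = \frac{4215}{19}$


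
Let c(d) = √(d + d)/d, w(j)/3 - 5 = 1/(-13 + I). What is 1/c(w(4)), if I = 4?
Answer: √66/3 ≈ 2.7080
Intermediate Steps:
w(j) = 44/3 (w(j) = 15 + 3/(-13 + 4) = 15 + 3/(-9) = 15 + 3*(-⅑) = 15 - ⅓ = 44/3)
c(d) = √2/√d (c(d) = √(2*d)/d = (√2*√d)/d = √2/√d)
1/c(w(4)) = 1/(√2/√(44/3)) = 1/(√2*(√33/22)) = 1/(√66/22) = √66/3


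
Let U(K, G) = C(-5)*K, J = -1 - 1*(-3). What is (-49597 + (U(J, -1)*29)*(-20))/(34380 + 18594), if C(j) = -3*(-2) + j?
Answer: -16919/17658 ≈ -0.95815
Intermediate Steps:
J = 2 (J = -1 + 3 = 2)
C(j) = 6 + j
U(K, G) = K (U(K, G) = (6 - 5)*K = 1*K = K)
(-49597 + (U(J, -1)*29)*(-20))/(34380 + 18594) = (-49597 + (2*29)*(-20))/(34380 + 18594) = (-49597 + 58*(-20))/52974 = (-49597 - 1160)*(1/52974) = -50757*1/52974 = -16919/17658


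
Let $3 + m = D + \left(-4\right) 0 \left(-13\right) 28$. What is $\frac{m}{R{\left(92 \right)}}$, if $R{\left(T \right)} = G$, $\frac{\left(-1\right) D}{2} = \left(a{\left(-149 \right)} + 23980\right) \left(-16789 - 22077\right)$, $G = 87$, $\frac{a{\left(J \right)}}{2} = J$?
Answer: $\frac{613616407}{29} \approx 2.1159 \cdot 10^{7}$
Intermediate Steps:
$a{\left(J \right)} = 2 J$
$D = 1840849224$ ($D = - 2 \left(2 \left(-149\right) + 23980\right) \left(-16789 - 22077\right) = - 2 \left(-298 + 23980\right) \left(-38866\right) = - 2 \cdot 23682 \left(-38866\right) = \left(-2\right) \left(-920424612\right) = 1840849224$)
$R{\left(T \right)} = 87$
$m = 1840849221$ ($m = -3 + \left(1840849224 + \left(-4\right) 0 \left(-13\right) 28\right) = -3 + \left(1840849224 + 0 \left(-13\right) 28\right) = -3 + \left(1840849224 + 0 \cdot 28\right) = -3 + \left(1840849224 + 0\right) = -3 + 1840849224 = 1840849221$)
$\frac{m}{R{\left(92 \right)}} = \frac{1840849221}{87} = 1840849221 \cdot \frac{1}{87} = \frac{613616407}{29}$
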